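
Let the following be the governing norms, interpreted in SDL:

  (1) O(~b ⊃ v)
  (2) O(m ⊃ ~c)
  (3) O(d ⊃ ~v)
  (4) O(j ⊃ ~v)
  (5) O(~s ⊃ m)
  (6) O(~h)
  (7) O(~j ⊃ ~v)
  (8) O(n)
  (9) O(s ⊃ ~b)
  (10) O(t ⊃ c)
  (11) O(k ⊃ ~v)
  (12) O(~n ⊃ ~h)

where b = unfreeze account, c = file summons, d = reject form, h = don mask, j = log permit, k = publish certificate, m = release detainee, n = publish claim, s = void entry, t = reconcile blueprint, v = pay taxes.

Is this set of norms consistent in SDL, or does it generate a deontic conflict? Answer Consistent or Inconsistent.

Consistent

Premise 12 is O(~n ⊃ ~h); even if O(~h) held, inferring O(~n) would be affirming the consequent — invalid.
So O(~n) is not derivable, and the apparent clash with O(n) does not arise.
A world satisfying every obligation exists (e.g. b=true, c=false, d=false, h=false, j=false, k=false, m=true, n=true, s=false, t=false, v=false); no atom is both obligatory and forbidden, so the set is consistent.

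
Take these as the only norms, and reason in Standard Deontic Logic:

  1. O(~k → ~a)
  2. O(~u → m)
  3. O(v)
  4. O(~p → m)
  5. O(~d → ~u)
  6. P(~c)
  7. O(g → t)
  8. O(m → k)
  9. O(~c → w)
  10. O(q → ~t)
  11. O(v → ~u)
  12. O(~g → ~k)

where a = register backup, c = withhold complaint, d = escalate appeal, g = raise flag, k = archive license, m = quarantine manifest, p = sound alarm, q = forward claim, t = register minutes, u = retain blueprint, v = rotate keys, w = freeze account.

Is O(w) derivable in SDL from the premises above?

Premise 9 is O(~c → w), but O(~c) is not derivable from the premises (the permission P(~c) asserts only ~O(c), not O(~c)), so it does not yield O(w).
No other premise forces O(w). An ideal world satisfying every premise can still have w false, so O(w) is not derivable.

No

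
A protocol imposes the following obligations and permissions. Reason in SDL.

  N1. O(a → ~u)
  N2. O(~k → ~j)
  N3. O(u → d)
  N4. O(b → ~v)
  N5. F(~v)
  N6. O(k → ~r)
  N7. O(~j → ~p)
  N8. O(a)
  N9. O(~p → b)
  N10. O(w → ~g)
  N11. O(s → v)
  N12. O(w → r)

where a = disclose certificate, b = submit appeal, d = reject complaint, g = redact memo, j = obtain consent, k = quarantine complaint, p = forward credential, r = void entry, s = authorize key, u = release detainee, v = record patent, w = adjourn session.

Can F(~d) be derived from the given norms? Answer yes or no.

Premise 3 is O(u → d), but O(u) is not derivable from the premises, so it does not yield O(d).
No other premise forces O(d). An ideal world satisfying every premise can still have ~d true, so F(~d) is not derivable.

No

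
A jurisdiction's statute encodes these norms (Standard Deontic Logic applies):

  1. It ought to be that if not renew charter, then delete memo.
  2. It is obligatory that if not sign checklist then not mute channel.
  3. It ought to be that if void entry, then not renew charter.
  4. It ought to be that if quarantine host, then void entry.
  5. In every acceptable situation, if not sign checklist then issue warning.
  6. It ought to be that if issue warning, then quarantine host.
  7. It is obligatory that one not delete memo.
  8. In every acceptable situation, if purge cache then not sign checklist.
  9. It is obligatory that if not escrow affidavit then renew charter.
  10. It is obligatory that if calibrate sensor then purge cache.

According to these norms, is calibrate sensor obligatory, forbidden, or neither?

Premise 7 states O(¬delete_memo) outright.
Premise 1 is O(¬renew_charter → delete_memo); contrapositively O(¬delete_memo → renew_charter). Since O(¬delete_memo) holds, K gives O(renew_charter).
Premise 3 is O(void_entry → ¬renew_charter); contrapositively O(renew_charter → ¬void_entry). Since O(renew_charter) holds, K gives O(¬void_entry).
Premise 4, O(quarantine_host → void_entry), contraposes to O(¬void_entry → ¬quarantine_host); with O(¬void_entry) we get O(¬quarantine_host).
Premise 6 is O(issue_warning → quarantine_host); contrapositively O(¬quarantine_host → ¬issue_warning). Since O(¬quarantine_host) holds, K gives O(¬issue_warning).
Premise 5 is O(¬sign_checklist → issue_warning); contrapositively O(¬issue_warning → sign_checklist). Since O(¬issue_warning) holds, K gives O(sign_checklist).
Premise 8 is O(purge_cache → ¬sign_checklist); contrapositively O(sign_checklist → ¬purge_cache). Since O(sign_checklist) holds, K gives O(¬purge_cache).
Premise 10 is O(calibrate_sensor → purge_cache); contrapositively O(¬purge_cache → ¬calibrate_sensor). Since O(¬purge_cache) holds, K gives O(¬calibrate_sensor).
Premises 2, 9 do not contribute to this derivation.
Thus O(¬calibrate_sensor), which is F(calibrate_sensor): calibrate_sensor is forbidden.

Forbidden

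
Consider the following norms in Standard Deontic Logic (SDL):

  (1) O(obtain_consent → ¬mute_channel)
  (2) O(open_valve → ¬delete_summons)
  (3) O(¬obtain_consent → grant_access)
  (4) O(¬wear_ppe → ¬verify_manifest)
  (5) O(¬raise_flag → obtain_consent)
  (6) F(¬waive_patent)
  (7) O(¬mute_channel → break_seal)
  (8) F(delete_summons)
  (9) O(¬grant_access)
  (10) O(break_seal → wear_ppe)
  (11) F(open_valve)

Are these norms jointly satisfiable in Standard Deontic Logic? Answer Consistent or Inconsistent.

Premise 2 is O(open_valve → ¬delete_summons); even if O(¬delete_summons) held, inferring O(open_valve) would be affirming the consequent — invalid.
So O(open_valve) is not derivable, and the apparent clash with O(¬open_valve) does not arise.
A world satisfying every obligation exists (e.g. break_seal=true, delete_summons=false, grant_access=false, mute_channel=false, obtain_consent=true, open_valve=false, raise_flag=false, verify_manifest=false, waive_patent=true, wear_ppe=true); no atom is both obligatory and forbidden, so the set is consistent.

Consistent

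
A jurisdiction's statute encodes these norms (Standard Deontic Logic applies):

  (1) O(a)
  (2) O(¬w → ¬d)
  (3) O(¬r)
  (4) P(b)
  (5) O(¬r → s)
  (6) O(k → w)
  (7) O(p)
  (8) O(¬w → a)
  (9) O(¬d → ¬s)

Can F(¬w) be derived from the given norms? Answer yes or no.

Yes

Premise 3 gives O(¬r).
From O(¬r) and premise 5, O(¬r → s), we obtain O(s).
The contrapositive of premise 9 (O(¬d → ¬s)) is O(s → d), and O(s) is already established, so O(d).
Premise 2 is O(¬w → ¬d); contrapositively O(d → w). Since O(d) holds, K gives O(w).
Premises 1, 4, 6, 7, 8 do not contribute to this derivation.
So O(w) holds, i.e. F(¬w). The claim follows.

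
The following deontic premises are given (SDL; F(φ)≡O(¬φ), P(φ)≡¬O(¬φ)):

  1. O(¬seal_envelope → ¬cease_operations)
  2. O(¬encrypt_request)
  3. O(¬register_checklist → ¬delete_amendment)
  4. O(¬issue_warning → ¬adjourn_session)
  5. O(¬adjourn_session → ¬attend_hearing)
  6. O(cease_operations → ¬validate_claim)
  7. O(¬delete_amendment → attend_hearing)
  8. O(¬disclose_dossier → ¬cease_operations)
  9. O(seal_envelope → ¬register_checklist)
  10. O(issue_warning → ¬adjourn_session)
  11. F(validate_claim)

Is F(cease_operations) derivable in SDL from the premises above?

Premises 10 and 4 cover both cases: O(issue_warning → ¬adjourn_session) and O(¬issue_warning → ¬adjourn_session). Since issue_warning ∨ ¬issue_warning is a tautology, O(¬adjourn_session) follows.
From O(¬adjourn_session) and premise 5, O(¬adjourn_session → ¬attend_hearing), we obtain O(¬attend_hearing).
Premise 7 is O(¬delete_amendment → attend_hearing); contrapositively O(¬attend_hearing → delete_amendment). Since O(¬attend_hearing) holds, K gives O(delete_amendment).
Premise 3, O(¬register_checklist → ¬delete_amendment), contraposes to O(delete_amendment → register_checklist); with O(delete_amendment) we get O(register_checklist).
The contrapositive of premise 9 (O(seal_envelope → ¬register_checklist)) is O(register_checklist → ¬seal_envelope), and O(register_checklist) is already established, so O(¬seal_envelope).
With premise 1, O(¬seal_envelope → ¬cease_operations), the K-axiom yields O(¬cease_operations).
Premises 2, 6, 8, 11 do not contribute to this derivation.
So O(¬cease_operations) holds, i.e. F(cease_operations). The claim follows.

Yes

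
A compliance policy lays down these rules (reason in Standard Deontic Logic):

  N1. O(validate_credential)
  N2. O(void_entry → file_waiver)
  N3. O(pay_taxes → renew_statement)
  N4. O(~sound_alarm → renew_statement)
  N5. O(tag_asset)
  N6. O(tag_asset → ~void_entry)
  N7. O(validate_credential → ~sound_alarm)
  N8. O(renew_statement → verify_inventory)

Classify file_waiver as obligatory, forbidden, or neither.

Premise 2 is O(void_entry → file_waiver), but O(void_entry) is not derivable from the premises, so it does not yield O(file_waiver).
No premise or chain of K-axiom applications forces O(file_waiver), and none forces O(~file_waiver). So file_waiver is neither obligatory nor forbidden under these norms.

Neither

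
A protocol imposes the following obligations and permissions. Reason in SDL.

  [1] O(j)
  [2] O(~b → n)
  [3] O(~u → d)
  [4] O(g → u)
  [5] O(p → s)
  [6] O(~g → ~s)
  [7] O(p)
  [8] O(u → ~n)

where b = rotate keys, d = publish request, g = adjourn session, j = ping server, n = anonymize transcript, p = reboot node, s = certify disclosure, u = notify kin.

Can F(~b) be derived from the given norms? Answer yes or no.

Premise 7 states O(p) outright.
Premise 5 is O(p → s); since O(p), deontic closure gives O(s).
Premise 6, O(~g → ~s), contraposes to O(s → g); with O(s) we get O(g).
Applying K to premise 4 (O(g → u)) and O(g) yields O(u).
From O(u) and premise 8, O(u → ~n), we obtain O(~n).
The contrapositive of premise 2 (O(~b → n)) is O(~n → b), and O(~n) is already established, so O(b).
Premises 1, 3 do not contribute to this derivation.
So O(b) holds, i.e. F(~b). The claim follows.

Yes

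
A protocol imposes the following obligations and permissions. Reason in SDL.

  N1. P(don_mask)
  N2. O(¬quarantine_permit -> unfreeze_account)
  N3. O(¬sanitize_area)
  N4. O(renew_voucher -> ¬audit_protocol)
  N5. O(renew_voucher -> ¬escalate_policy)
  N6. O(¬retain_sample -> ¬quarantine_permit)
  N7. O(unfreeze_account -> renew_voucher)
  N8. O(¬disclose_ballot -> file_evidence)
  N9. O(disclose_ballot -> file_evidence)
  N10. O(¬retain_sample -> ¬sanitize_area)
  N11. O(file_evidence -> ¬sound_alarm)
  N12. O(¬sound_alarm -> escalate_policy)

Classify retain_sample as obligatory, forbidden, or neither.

Obligatory

Premises 9 and 8 cover both cases: O(disclose_ballot -> file_evidence) and O(¬disclose_ballot -> file_evidence). Since disclose_ballot ∨ ¬disclose_ballot is a tautology, O(file_evidence) follows.
From O(file_evidence) and premise 11, O(file_evidence -> ¬sound_alarm), we obtain O(¬sound_alarm).
Premise 12 is O(¬sound_alarm -> escalate_policy); since O(¬sound_alarm), deontic closure gives O(escalate_policy).
The contrapositive of premise 5 (O(renew_voucher -> ¬escalate_policy)) is O(escalate_policy -> ¬renew_voucher), and O(escalate_policy) is already established, so O(¬renew_voucher).
The contrapositive of premise 7 (O(unfreeze_account -> renew_voucher)) is O(¬renew_voucher -> ¬unfreeze_account), and O(¬renew_voucher) is already established, so O(¬unfreeze_account).
Premise 2 is O(¬quarantine_permit -> unfreeze_account); contrapositively O(¬unfreeze_account -> quarantine_permit). Since O(¬unfreeze_account) holds, K gives O(quarantine_permit).
Premise 6, O(¬retain_sample -> ¬quarantine_permit), contraposes to O(quarantine_permit -> retain_sample); with O(quarantine_permit) we get O(retain_sample).
Premises 1, 3, 4, 10 do not contribute to this derivation.
Hence retain_sample is obligatory.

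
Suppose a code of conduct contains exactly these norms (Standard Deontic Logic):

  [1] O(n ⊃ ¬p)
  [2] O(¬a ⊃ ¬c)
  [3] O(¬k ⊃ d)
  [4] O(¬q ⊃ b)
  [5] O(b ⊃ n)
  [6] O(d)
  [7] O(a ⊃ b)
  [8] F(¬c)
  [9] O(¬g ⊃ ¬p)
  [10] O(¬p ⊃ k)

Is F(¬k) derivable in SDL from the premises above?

Premise 8, F(¬c), is equivalent to O(c).
The contrapositive of premise 2 (O(¬a ⊃ ¬c)) is O(c ⊃ a), and O(c) is already established, so O(a).
Premise 7 is O(a ⊃ b); since O(a), deontic closure gives O(b).
Applying K to premise 5 (O(b ⊃ n)) and O(b) yields O(n).
From O(n) and premise 1, O(n ⊃ ¬p), we obtain O(¬p).
Applying K to premise 10 (O(¬p ⊃ k)) and O(¬p) yields O(k).
Premises 3, 4, 6, 9 do not contribute to this derivation.
So O(k) holds, i.e. F(¬k). The claim follows.

Yes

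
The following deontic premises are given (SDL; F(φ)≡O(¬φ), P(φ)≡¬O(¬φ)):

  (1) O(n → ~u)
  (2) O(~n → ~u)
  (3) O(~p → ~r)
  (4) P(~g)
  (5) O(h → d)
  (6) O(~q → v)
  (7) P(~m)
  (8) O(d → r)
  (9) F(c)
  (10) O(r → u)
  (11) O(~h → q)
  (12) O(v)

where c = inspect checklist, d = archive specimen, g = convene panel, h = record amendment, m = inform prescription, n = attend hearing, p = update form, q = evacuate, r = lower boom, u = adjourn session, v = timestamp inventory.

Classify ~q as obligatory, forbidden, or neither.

Forbidden

Premises 2 and 1 are O(~n → ~u) and O(n → ~u); every ideal world satisfies ~n or n, so in either case ~u holds — hence O(~u).
Premise 10 is O(r → u); contrapositively O(~u → ~r). Since O(~u) holds, K gives O(~r).
Premise 8, O(d → r), contraposes to O(~r → ~d); with O(~r) we get O(~d).
The contrapositive of premise 5 (O(h → d)) is O(~d → ~h), and O(~d) is already established, so O(~h).
With premise 11, O(~h → q), the K-axiom yields O(q).
Premises 3, 4, 6, 7, 9, 12 do not contribute to this derivation.
Thus O(q), which is F(~q): ~q is forbidden.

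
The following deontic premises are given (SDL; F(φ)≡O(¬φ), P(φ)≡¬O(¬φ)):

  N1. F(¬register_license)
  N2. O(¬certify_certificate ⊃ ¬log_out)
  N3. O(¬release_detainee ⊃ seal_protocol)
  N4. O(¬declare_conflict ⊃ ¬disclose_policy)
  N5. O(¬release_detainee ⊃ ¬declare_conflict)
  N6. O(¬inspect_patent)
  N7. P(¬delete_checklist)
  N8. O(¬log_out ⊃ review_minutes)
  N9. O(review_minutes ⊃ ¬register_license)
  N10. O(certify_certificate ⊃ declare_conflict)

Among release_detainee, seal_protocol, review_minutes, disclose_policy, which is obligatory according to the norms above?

release_detainee

Premise 1 is F(¬register_license), i.e. O(register_license).
Premise 9, O(review_minutes ⊃ ¬register_license), contraposes to O(register_license ⊃ ¬review_minutes); with O(register_license) we get O(¬review_minutes).
The contrapositive of premise 8 (O(¬log_out ⊃ review_minutes)) is O(¬review_minutes ⊃ log_out), and O(¬review_minutes) is already established, so O(log_out).
The contrapositive of premise 2 (O(¬certify_certificate ⊃ ¬log_out)) is O(log_out ⊃ certify_certificate), and O(log_out) is already established, so O(certify_certificate).
With premise 10, O(certify_certificate ⊃ declare_conflict), the K-axiom yields O(declare_conflict).
Premise 5 is O(¬release_detainee ⊃ ¬declare_conflict); contrapositively O(declare_conflict ⊃ release_detainee). Since O(declare_conflict) holds, K gives O(release_detainee).
So O(release_detainee) holds — release_detainee is obligatory. None of the other listed options is made obligatory by any chain of premises.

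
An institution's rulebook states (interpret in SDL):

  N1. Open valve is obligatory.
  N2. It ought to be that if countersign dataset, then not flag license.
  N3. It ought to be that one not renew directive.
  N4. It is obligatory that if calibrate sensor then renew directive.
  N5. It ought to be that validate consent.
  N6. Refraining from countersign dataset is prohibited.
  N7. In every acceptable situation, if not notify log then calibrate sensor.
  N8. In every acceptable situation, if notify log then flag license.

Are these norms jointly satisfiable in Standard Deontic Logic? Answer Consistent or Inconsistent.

From premise 3 we have O(¬renew_directive).
The contrapositive of premise 4 (O(calibrate_sensor → renew_directive)) is O(¬renew_directive → ¬calibrate_sensor), and O(¬renew_directive) is already established, so O(¬calibrate_sensor).
Premise 7 is O(¬notify_log → calibrate_sensor); contrapositively O(¬calibrate_sensor → notify_log). Since O(¬calibrate_sensor) holds, K gives O(notify_log).
Premise 8 is O(notify_log → flag_license); since O(notify_log), deontic closure gives O(flag_license).
Premise 2 is O(countersign_dataset → ¬flag_license); contrapositively O(flag_license → ¬countersign_dataset). Since O(flag_license) holds, K gives O(¬countersign_dataset).
But premise 6, F(¬countersign_dataset), means O(countersign_dataset).
We now have both O(¬countersign_dataset) and O(countersign_dataset) — countersign_dataset is simultaneously obligatory and forbidden, violating the D-axiom.

Inconsistent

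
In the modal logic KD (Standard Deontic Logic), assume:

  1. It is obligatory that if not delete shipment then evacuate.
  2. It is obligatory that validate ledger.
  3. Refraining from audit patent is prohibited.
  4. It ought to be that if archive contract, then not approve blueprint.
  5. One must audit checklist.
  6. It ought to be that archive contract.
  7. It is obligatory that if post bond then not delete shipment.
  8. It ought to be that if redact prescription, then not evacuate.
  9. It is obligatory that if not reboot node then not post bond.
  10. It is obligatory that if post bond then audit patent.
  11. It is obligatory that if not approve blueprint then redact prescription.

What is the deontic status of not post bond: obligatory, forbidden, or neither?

Obligatory

Premise 6 gives O(archive_contract).
With premise 4, O(archive_contract → ¬approve_blueprint), the K-axiom yields O(¬approve_blueprint).
Applying K to premise 11 (O(¬approve_blueprint → redact_prescription)) and O(¬approve_blueprint) yields O(redact_prescription).
Premise 8 is O(redact_prescription → ¬evacuate); since O(redact_prescription), deontic closure gives O(¬evacuate).
Premise 1 is O(¬delete_shipment → evacuate); contrapositively O(¬evacuate → delete_shipment). Since O(¬evacuate) holds, K gives O(delete_shipment).
The contrapositive of premise 7 (O(post_bond → ¬delete_shipment)) is O(delete_shipment → ¬post_bond), and O(delete_shipment) is already established, so O(¬post_bond).
Premises 2, 3, 5, 9, 10 do not contribute to this derivation.
Hence ¬post_bond is obligatory.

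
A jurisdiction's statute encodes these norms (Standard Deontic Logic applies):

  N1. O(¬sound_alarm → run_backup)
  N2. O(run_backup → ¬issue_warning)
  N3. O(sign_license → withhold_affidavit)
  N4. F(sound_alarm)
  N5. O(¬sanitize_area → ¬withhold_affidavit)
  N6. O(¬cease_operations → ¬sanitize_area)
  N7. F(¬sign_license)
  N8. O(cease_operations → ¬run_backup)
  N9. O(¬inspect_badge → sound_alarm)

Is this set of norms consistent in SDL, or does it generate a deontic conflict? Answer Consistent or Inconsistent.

Premise 7 is F(¬sign_license), i.e. O(sign_license).
With premise 3, O(sign_license → withhold_affidavit), the K-axiom yields O(withhold_affidavit).
The contrapositive of premise 5 (O(¬sanitize_area → ¬withhold_affidavit)) is O(withhold_affidavit → sanitize_area), and O(withhold_affidavit) is already established, so O(sanitize_area).
Premise 6 is O(¬cease_operations → ¬sanitize_area); contrapositively O(sanitize_area → cease_operations). Since O(sanitize_area) holds, K gives O(cease_operations).
Applying K to premise 8 (O(cease_operations → ¬run_backup)) and O(cease_operations) yields O(¬run_backup).
Premise 1 is O(¬sound_alarm → run_backup); contrapositively O(¬run_backup → sound_alarm). Since O(¬run_backup) holds, K gives O(sound_alarm).
Yet premise 4 is F(sound_alarm), i.e. O(¬sound_alarm).
We now have both O(sound_alarm) and O(¬sound_alarm) — sound_alarm is simultaneously obligatory and forbidden, violating the D-axiom.

Inconsistent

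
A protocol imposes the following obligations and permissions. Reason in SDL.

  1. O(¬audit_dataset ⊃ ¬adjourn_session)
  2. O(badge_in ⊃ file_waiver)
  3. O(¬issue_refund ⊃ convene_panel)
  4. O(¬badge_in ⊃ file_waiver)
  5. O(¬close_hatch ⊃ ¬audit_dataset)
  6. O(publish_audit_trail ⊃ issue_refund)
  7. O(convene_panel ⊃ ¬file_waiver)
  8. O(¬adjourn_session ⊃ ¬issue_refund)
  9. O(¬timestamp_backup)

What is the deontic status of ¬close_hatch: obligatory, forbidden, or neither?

Forbidden

Premises 2 and 4 cover both cases: O(badge_in ⊃ file_waiver) and O(¬badge_in ⊃ file_waiver). Since badge_in ∨ ¬badge_in is a tautology, O(file_waiver) follows.
Premise 7, O(convene_panel ⊃ ¬file_waiver), contraposes to O(file_waiver ⊃ ¬convene_panel); with O(file_waiver) we get O(¬convene_panel).
Premise 3 is O(¬issue_refund ⊃ convene_panel); contrapositively O(¬convene_panel ⊃ issue_refund). Since O(¬convene_panel) holds, K gives O(issue_refund).
Premise 8, O(¬adjourn_session ⊃ ¬issue_refund), contraposes to O(issue_refund ⊃ adjourn_session); with O(issue_refund) we get O(adjourn_session).
Premise 1 is O(¬audit_dataset ⊃ ¬adjourn_session); contrapositively O(adjourn_session ⊃ audit_dataset). Since O(adjourn_session) holds, K gives O(audit_dataset).
Premise 5 is O(¬close_hatch ⊃ ¬audit_dataset); contrapositively O(audit_dataset ⊃ close_hatch). Since O(audit_dataset) holds, K gives O(close_hatch).
Premises 6, 9 do not contribute to this derivation.
Thus O(close_hatch), which is F(¬close_hatch): ¬close_hatch is forbidden.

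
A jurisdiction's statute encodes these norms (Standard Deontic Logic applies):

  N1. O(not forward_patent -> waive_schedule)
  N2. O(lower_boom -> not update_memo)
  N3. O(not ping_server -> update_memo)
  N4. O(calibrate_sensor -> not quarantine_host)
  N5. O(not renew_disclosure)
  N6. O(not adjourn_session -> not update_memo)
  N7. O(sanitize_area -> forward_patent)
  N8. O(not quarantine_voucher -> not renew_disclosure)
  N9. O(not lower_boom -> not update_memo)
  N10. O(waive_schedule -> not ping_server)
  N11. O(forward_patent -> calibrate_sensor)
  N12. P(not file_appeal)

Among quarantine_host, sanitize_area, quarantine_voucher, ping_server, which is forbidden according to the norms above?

Premises 2 and 9 cover both cases: O(lower_boom -> not update_memo) and O(not lower_boom -> not update_memo). Since lower_boom ∨ not lower_boom is a tautology, O(not update_memo) follows.
The contrapositive of premise 3 (O(not ping_server -> update_memo)) is O(not update_memo -> ping_server), and O(not update_memo) is already established, so O(ping_server).
The contrapositive of premise 10 (O(waive_schedule -> not ping_server)) is O(ping_server -> not waive_schedule), and O(ping_server) is already established, so O(not waive_schedule).
Premise 1 is O(not forward_patent -> waive_schedule); contrapositively O(not waive_schedule -> forward_patent). Since O(not waive_schedule) holds, K gives O(forward_patent).
Applying K to premise 11 (O(forward_patent -> calibrate_sensor)) and O(forward_patent) yields O(calibrate_sensor).
Premise 4 is O(calibrate_sensor -> not quarantine_host); since O(calibrate_sensor), deontic closure gives O(not quarantine_host).
So O(not quarantine_host) holds, i.e. quarantine_host is forbidden. None of the other listed options is forbidden under the premises.

quarantine_host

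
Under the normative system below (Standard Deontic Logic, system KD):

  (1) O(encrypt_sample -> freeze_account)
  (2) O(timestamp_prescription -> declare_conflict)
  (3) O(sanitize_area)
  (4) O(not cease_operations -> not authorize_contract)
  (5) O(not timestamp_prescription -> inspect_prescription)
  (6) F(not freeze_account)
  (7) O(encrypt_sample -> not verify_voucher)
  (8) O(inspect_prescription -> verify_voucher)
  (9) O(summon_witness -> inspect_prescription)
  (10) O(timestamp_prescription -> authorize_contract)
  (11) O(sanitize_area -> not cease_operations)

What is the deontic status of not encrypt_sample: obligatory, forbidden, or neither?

Obligatory

Premise 3 states O(sanitize_area) outright.
Applying K to premise 11 (O(sanitize_area -> not cease_operations)) and O(sanitize_area) yields O(not cease_operations).
Applying K to premise 4 (O(not cease_operations -> not authorize_contract)) and O(not cease_operations) yields O(not authorize_contract).
Premise 10 is O(timestamp_prescription -> authorize_contract); contrapositively O(not authorize_contract -> not timestamp_prescription). Since O(not authorize_contract) holds, K gives O(not timestamp_prescription).
Premise 5 is O(not timestamp_prescription -> inspect_prescription); since O(not timestamp_prescription), deontic closure gives O(inspect_prescription).
With premise 8, O(inspect_prescription -> verify_voucher), the K-axiom yields O(verify_voucher).
Premise 7, O(encrypt_sample -> not verify_voucher), contraposes to O(verify_voucher -> not encrypt_sample); with O(verify_voucher) we get O(not encrypt_sample).
Premises 1, 2, 6, 9 do not contribute to this derivation.
Hence not encrypt_sample is obligatory.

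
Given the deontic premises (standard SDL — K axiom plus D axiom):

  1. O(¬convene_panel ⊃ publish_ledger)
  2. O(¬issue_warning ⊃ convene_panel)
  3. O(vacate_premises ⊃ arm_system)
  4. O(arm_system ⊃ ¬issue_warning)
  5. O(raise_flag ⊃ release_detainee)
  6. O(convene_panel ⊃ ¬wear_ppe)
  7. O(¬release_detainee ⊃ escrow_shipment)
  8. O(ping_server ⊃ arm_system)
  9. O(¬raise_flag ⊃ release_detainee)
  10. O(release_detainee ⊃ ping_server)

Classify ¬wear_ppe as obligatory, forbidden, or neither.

Obligatory

Premises 5 and 9 are O(raise_flag ⊃ release_detainee) and O(¬raise_flag ⊃ release_detainee); every ideal world satisfies raise_flag or ¬raise_flag, so in either case release_detainee holds — hence O(release_detainee).
Applying K to premise 10 (O(release_detainee ⊃ ping_server)) and O(release_detainee) yields O(ping_server).
From O(ping_server) and premise 8, O(ping_server ⊃ arm_system), we obtain O(arm_system).
With premise 4, O(arm_system ⊃ ¬issue_warning), the K-axiom yields O(¬issue_warning).
From O(¬issue_warning) and premise 2, O(¬issue_warning ⊃ convene_panel), we obtain O(convene_panel).
From O(convene_panel) and premise 6, O(convene_panel ⊃ ¬wear_ppe), we obtain O(¬wear_ppe).
Premises 1, 3, 7 do not contribute to this derivation.
Hence ¬wear_ppe is obligatory.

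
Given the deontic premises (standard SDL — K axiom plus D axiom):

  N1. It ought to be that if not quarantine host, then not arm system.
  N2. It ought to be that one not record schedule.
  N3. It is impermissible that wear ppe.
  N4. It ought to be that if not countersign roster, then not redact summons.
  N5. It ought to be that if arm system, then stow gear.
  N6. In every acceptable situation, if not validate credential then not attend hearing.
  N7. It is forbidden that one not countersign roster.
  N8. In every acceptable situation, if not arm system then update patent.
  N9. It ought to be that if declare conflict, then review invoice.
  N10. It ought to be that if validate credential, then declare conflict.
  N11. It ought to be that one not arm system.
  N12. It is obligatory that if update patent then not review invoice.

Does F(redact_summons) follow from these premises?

No

Premise 4 is O(¬countersign_roster → ¬redact_summons), but O(¬countersign_roster) is not derivable from the premises, so it does not yield O(¬redact_summons).
No other premise forces O(¬redact_summons). An ideal world satisfying every premise can still have redact_summons true, so F(redact_summons) is not derivable.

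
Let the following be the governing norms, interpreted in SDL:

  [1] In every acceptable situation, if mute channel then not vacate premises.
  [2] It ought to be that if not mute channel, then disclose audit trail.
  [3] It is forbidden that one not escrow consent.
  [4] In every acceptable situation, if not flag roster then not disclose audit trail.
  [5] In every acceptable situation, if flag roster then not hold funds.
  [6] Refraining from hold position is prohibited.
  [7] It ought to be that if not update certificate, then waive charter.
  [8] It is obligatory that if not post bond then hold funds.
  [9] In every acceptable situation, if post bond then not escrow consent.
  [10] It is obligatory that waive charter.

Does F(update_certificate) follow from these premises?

Premise 7 is O(¬update_certificate → waive_charter); even if O(waive_charter) held, inferring O(¬update_certificate) would be affirming the consequent — invalid.
No other premise forces O(¬update_certificate). An ideal world satisfying every premise can still have update_certificate true, so F(update_certificate) is not derivable.

No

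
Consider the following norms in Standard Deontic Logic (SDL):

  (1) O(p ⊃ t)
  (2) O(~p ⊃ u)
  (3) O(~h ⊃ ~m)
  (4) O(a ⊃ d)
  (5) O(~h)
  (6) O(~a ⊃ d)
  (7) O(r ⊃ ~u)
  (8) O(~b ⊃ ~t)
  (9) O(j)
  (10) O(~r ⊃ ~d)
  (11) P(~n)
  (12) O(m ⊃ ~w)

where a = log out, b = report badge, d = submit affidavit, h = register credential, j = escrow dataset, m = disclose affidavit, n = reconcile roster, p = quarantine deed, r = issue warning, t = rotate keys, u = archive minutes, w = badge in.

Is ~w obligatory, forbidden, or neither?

Premise 12 is O(m ⊃ ~w), but O(m) is not derivable from the premises, so it does not yield O(~w).
No premise or chain of K-axiom applications forces O(~w), and none forces O(w). So ~w is neither obligatory nor forbidden under these norms.

Neither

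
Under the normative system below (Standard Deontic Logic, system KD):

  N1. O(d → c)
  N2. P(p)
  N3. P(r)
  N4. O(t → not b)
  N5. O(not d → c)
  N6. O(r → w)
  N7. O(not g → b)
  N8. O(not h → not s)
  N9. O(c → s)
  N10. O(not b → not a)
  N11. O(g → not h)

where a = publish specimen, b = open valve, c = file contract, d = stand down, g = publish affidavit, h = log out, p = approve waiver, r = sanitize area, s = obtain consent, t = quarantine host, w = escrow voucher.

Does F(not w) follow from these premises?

Premise 6 is O(r → w), but O(r) is not derivable from the premises (the permission P(r) asserts only not O(not r), not O(r)), so it does not yield O(w).
No other premise forces O(w). An ideal world satisfying every premise can still have not w true, so F(not w) is not derivable.

No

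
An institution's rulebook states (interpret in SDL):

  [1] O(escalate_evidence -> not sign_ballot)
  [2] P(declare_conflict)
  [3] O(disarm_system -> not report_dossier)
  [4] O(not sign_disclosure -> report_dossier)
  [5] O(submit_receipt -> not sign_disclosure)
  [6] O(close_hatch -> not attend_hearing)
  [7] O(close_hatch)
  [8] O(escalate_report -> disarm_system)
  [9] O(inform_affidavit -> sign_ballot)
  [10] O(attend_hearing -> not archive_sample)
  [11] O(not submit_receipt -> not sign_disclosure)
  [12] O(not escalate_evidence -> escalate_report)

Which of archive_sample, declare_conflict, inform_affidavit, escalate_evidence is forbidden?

Premises 5 and 11 cover both cases: O(submit_receipt -> not sign_disclosure) and O(not submit_receipt -> not sign_disclosure). Since submit_receipt ∨ not submit_receipt is a tautology, O(not sign_disclosure) follows.
Applying K to premise 4 (O(not sign_disclosure -> report_dossier)) and O(not sign_disclosure) yields O(report_dossier).
Premise 3, O(disarm_system -> not report_dossier), contraposes to O(report_dossier -> not disarm_system); with O(report_dossier) we get O(not disarm_system).
Premise 8 is O(escalate_report -> disarm_system); contrapositively O(not disarm_system -> not escalate_report). Since O(not disarm_system) holds, K gives O(not escalate_report).
Premise 12 is O(not escalate_evidence -> escalate_report); contrapositively O(not escalate_report -> escalate_evidence). Since O(not escalate_report) holds, K gives O(escalate_evidence).
With premise 1, O(escalate_evidence -> not sign_ballot), the K-axiom yields O(not sign_ballot).
The contrapositive of premise 9 (O(inform_affidavit -> sign_ballot)) is O(not sign_ballot -> not inform_affidavit), and O(not sign_ballot) is already established, so O(not inform_affidavit).
So O(not inform_affidavit) holds, i.e. inform_affidavit is forbidden. None of the other listed options is forbidden under the premises.

inform_affidavit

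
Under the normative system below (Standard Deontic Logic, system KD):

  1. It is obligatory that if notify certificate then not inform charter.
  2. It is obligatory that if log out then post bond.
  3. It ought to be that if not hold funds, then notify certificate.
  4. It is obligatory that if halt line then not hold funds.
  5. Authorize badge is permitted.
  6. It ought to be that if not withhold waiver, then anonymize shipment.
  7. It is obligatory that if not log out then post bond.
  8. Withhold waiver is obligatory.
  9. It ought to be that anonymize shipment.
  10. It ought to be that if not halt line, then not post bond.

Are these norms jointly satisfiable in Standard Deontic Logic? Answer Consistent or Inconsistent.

Consistent

Premise 6 is O(¬withhold_waiver → anonymize_shipment); even if O(anonymize_shipment) held, inferring O(¬withhold_waiver) would be affirming the consequent — invalid.
So O(¬withhold_waiver) is not derivable, and the apparent clash with O(withhold_waiver) does not arise.
A world satisfying every obligation exists (e.g. anonymize_shipment=true, authorize_badge=false, halt_line=true, hold_funds=false, inform_charter=false, log_out=false, notify_certificate=true, post_bond=true, withhold_waiver=true); no atom is both obligatory and forbidden, so the set is consistent.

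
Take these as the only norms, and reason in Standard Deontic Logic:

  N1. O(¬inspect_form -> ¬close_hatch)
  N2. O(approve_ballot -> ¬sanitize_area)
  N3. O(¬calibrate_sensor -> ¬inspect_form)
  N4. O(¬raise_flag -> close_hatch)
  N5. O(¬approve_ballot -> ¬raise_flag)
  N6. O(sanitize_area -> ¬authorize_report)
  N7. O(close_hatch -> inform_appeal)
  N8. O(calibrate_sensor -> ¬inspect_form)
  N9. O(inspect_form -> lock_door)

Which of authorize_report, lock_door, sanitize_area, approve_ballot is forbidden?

By case analysis on ¬calibrate_sensor: premise 3 gives O(¬calibrate_sensor -> ¬inspect_form) and premise 8 gives O(calibrate_sensor -> ¬inspect_form), so O(¬inspect_form) either way.
Premise 1 is O(¬inspect_form -> ¬close_hatch); since O(¬inspect_form), deontic closure gives O(¬close_hatch).
The contrapositive of premise 4 (O(¬raise_flag -> close_hatch)) is O(¬close_hatch -> raise_flag), and O(¬close_hatch) is already established, so O(raise_flag).
Premise 5, O(¬approve_ballot -> ¬raise_flag), contraposes to O(raise_flag -> approve_ballot); with O(raise_flag) we get O(approve_ballot).
Premise 2 is O(approve_ballot -> ¬sanitize_area); since O(approve_ballot), deontic closure gives O(¬sanitize_area).
So O(¬sanitize_area) holds, i.e. sanitize_area is forbidden. None of the other listed options is forbidden under the premises.

sanitize_area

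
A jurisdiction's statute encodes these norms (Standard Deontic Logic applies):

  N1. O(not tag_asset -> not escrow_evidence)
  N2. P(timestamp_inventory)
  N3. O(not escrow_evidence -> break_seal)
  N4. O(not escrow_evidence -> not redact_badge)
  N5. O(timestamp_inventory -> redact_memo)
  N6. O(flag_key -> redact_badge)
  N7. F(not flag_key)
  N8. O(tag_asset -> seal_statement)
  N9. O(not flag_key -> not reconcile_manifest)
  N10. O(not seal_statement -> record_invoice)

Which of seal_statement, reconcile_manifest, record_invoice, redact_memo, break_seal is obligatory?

seal_statement

F(not flag_key) at premise 7 means O(flag_key).
Premise 6 is O(flag_key -> redact_badge); since O(flag_key), deontic closure gives O(redact_badge).
Premise 4, O(not escrow_evidence -> not redact_badge), contraposes to O(redact_badge -> escrow_evidence); with O(redact_badge) we get O(escrow_evidence).
Premise 1, O(not tag_asset -> not escrow_evidence), contraposes to O(escrow_evidence -> tag_asset); with O(escrow_evidence) we get O(tag_asset).
Applying K to premise 8 (O(tag_asset -> seal_statement)) and O(tag_asset) yields O(seal_statement).
So O(seal_statement) holds — seal_statement is obligatory. None of the other listed options is made obligatory by any chain of premises.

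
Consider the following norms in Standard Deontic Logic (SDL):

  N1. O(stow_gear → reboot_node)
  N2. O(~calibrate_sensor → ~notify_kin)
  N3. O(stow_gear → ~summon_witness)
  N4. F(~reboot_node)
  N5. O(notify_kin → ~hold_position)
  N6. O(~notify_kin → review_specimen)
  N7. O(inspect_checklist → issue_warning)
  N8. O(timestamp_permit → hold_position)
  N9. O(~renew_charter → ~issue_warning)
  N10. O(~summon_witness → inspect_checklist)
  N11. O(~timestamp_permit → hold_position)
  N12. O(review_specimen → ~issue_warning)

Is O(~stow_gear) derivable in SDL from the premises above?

By case analysis on ~timestamp_permit: premise 11 gives O(~timestamp_permit → hold_position) and premise 8 gives O(timestamp_permit → hold_position), so O(hold_position) either way.
The contrapositive of premise 5 (O(notify_kin → ~hold_position)) is O(hold_position → ~notify_kin), and O(hold_position) is already established, so O(~notify_kin).
Applying K to premise 6 (O(~notify_kin → review_specimen)) and O(~notify_kin) yields O(review_specimen).
Applying K to premise 12 (O(review_specimen → ~issue_warning)) and O(review_specimen) yields O(~issue_warning).
Premise 7, O(inspect_checklist → issue_warning), contraposes to O(~issue_warning → ~inspect_checklist); with O(~issue_warning) we get O(~inspect_checklist).
The contrapositive of premise 10 (O(~summon_witness → inspect_checklist)) is O(~inspect_checklist → summon_witness), and O(~inspect_checklist) is already established, so O(summon_witness).
Premise 3, O(stow_gear → ~summon_witness), contraposes to O(summon_witness → ~stow_gear); with O(summon_witness) we get O(~stow_gear).
Premises 1, 2, 4, 9 do not contribute to this derivation.
So O(~stow_gear) follows.

Yes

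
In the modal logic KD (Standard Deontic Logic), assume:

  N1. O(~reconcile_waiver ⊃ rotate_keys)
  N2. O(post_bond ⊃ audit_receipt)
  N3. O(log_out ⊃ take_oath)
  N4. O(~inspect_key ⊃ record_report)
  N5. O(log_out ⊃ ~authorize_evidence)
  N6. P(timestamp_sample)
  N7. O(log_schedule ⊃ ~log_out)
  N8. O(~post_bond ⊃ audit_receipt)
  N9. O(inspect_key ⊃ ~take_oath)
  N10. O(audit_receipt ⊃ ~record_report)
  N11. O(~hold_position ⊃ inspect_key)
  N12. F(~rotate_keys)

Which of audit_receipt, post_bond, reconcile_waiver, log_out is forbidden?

Premises 2 and 8 cover both cases: O(post_bond ⊃ audit_receipt) and O(~post_bond ⊃ audit_receipt). Since post_bond ∨ ~post_bond is a tautology, O(audit_receipt) follows.
With premise 10, O(audit_receipt ⊃ ~record_report), the K-axiom yields O(~record_report).
Premise 4, O(~inspect_key ⊃ record_report), contraposes to O(~record_report ⊃ inspect_key); with O(~record_report) we get O(inspect_key).
Applying K to premise 9 (O(inspect_key ⊃ ~take_oath)) and O(inspect_key) yields O(~take_oath).
Premise 3 is O(log_out ⊃ take_oath); contrapositively O(~take_oath ⊃ ~log_out). Since O(~take_oath) holds, K gives O(~log_out).
So O(~log_out) holds, i.e. log_out is forbidden. None of the other listed options is forbidden under the premises.

log_out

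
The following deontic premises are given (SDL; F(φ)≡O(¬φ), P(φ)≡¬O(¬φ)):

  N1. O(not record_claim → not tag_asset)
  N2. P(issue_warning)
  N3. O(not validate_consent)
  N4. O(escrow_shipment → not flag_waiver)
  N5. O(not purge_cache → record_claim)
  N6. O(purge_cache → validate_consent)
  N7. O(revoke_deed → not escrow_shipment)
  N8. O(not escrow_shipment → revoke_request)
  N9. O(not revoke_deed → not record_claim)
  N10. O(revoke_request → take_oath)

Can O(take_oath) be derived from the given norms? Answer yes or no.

Yes

Premise 3 gives O(not validate_consent).
Premise 6, O(purge_cache → validate_consent), contraposes to O(not validate_consent → not purge_cache); with O(not validate_consent) we get O(not purge_cache).
From O(not purge_cache) and premise 5, O(not purge_cache → record_claim), we obtain O(record_claim).
Premise 9 is O(not revoke_deed → not record_claim); contrapositively O(record_claim → revoke_deed). Since O(record_claim) holds, K gives O(revoke_deed).
Premise 7 is O(revoke_deed → not escrow_shipment); since O(revoke_deed), deontic closure gives O(not escrow_shipment).
Premise 8 is O(not escrow_shipment → revoke_request); since O(not escrow_shipment), deontic closure gives O(revoke_request).
With premise 10, O(revoke_request → take_oath), the K-axiom yields O(take_oath).
Premises 1, 2, 4 do not contribute to this derivation.
So O(take_oath) follows.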